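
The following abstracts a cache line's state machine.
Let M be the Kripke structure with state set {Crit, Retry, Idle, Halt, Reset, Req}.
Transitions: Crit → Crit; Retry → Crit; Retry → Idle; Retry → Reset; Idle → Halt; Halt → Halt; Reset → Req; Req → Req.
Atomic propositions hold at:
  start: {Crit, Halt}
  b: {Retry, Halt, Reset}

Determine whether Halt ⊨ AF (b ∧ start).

Yes

Sat(b ∧ start) = {Halt}
AF (b ∧ start): least fixpoint, start Z0 = {Halt}, add states with every successor in Z. Z1 = {Idle, Halt}; fixed.
Sat(AF (b ∧ start)) = {Idle, Halt}
Halt ∈ Sat(AF (b ∧ start)) = {Idle, Halt}, so the formula holds at Halt.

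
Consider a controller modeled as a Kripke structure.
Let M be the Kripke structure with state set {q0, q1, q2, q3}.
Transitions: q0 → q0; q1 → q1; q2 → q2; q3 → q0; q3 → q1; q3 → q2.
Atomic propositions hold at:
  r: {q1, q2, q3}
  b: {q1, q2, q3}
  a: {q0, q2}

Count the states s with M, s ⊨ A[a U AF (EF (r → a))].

Sat(r → a) = {q0, q2}
EF (r → a): least fixpoint, start Z0 = {q0, q2}, add states with some successor in Z. Z1 = {q0, q2, q3}; fixed.
Sat(EF (r → a)) = {q0, q2, q3}
AF (EF (r → a)): least fixpoint, start Z0 = {q0, q2, q3}, add states with every successor in Z. Already a fixed point.
Sat(AF (EF (r → a))) = {q0, q2, q3}
A[a U AF (EF (r → a))]: least fixpoint, start Z0 = Sat(AF (EF (r → a))) = {q0, q2, q3}, add states in Sat(a) with every successor in Z. Already a fixed point.
Sat(A[a U AF (EF (r → a))]) = {q0, q2, q3}
|Sat(A[a U AF (EF (r → a))])| = |{q0, q2, q3}| = 3.

3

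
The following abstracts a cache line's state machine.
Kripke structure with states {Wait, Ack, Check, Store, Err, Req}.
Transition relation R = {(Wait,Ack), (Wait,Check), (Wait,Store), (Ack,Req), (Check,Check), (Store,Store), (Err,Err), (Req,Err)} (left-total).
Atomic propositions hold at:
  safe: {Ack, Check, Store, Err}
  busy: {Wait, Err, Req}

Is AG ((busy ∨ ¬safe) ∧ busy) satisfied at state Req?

Yes

Sat(¬safe) = {Wait, Req}
Sat(busy ∨ ¬safe) = {Wait, Err, Req}
Sat((busy ∨ ¬safe) ∧ busy) = {Wait, Err, Req}
AG ((busy ∨ ¬safe) ∧ busy): greatest fixpoint, start Z0 = {Wait, Err, Req}, keep only states in Sat with every successor in Z. Z1 = {Err, Req}; fixed.
Sat(AG ((busy ∨ ¬safe) ∧ busy)) = {Err, Req}
Req ∈ Sat(AG ((busy ∨ ¬safe) ∧ busy)) = {Err, Req}, so the formula holds at Req.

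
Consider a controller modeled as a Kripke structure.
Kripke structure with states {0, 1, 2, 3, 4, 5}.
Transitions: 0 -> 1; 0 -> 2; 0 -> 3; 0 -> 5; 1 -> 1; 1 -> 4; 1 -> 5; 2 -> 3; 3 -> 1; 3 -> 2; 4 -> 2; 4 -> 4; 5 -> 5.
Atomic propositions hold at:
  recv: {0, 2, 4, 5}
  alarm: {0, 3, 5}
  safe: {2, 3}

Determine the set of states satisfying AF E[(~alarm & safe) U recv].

{0, 2, 4, 5}

Sat(~alarm) = {1, 2, 4}
Sat(~alarm & safe) = {2}
E[(~alarm & safe) U recv]: least fixpoint, start Z0 = Sat(recv) = {0, 2, 4, 5}, add states in Sat(~alarm & safe) with some successor in Z. Already a fixed point.
Sat(E[(~alarm & safe) U recv]) = {0, 2, 4, 5}
AF E[(~alarm & safe) U recv]: least fixpoint, start Z0 = {0, 2, 4, 5}, add states with every successor in Z. Already a fixed point.
Sat(AF E[(~alarm & safe) U recv]) = {0, 2, 4, 5}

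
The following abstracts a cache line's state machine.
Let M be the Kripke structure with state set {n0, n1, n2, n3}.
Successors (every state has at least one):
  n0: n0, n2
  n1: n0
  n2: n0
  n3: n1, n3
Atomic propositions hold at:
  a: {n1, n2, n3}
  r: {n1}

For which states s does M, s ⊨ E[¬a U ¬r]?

{n0, n2, n3}

Sat(¬a) = {n0}
Sat(¬r) = {n0, n2, n3}
E[¬a U ¬r]: least fixpoint, start Z0 = Sat(¬r) = {n0, n2, n3}, add states in Sat(¬a) with some successor in Z. Already a fixed point.
Sat(E[¬a U ¬r]) = {n0, n2, n3}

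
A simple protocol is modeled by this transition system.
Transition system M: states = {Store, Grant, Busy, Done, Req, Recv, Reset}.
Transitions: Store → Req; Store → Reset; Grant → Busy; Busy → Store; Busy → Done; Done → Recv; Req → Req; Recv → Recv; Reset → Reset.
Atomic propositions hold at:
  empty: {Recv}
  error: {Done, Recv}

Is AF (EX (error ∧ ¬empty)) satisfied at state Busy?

Sat(¬empty) = {Store, Grant, Busy, Done, Req, Reset}
Sat(error ∧ ¬empty) = {Done}
Sat(EX (error ∧ ¬empty)) = {s : some successor in {Done}} = {Busy}
AF (EX (error ∧ ¬empty)): least fixpoint, start Z0 = {Busy}, add states with every successor in Z. Z1 = {Grant, Busy}; fixed.
Sat(AF (EX (error ∧ ¬empty))) = {Grant, Busy}
Busy ∈ Sat(AF (EX (error ∧ ¬empty))) = {Grant, Busy}, so the formula holds at Busy.

Yes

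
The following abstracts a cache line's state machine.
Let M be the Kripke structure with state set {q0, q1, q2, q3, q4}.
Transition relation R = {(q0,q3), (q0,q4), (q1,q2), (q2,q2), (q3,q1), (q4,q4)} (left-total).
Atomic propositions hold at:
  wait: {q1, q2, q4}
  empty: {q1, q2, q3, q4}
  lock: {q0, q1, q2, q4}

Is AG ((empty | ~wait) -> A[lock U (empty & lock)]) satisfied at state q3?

No

Sat(~wait) = {q0, q3}
Sat(empty | ~wait) = {q0, q1, q2, q3, q4}
Sat(empty & lock) = {q1, q2, q4}
A[lock U (empty & lock)]: least fixpoint, start Z0 = Sat((empty & lock)) = {q1, q2, q4}, add states in Sat(lock) with every successor in Z. Already a fixed point.
Sat(A[lock U (empty & lock)]) = {q1, q2, q4}
Sat((empty | ~wait) -> A[lock U (empty & lock)]) = {q1, q2, q4}
AG ((empty | ~wait) -> A[lock U (empty & lock)]): greatest fixpoint, start Z0 = {q1, q2, q4}, keep only states in Sat with every successor in Z. Already a fixed point.
Sat(AG ((empty | ~wait) -> A[lock U (empty & lock)])) = {q1, q2, q4}
q3 ∉ Sat(AG ((empty | ~wait) -> A[lock U (empty & lock)])) = {q1, q2, q4}, so the formula does not hold at q3.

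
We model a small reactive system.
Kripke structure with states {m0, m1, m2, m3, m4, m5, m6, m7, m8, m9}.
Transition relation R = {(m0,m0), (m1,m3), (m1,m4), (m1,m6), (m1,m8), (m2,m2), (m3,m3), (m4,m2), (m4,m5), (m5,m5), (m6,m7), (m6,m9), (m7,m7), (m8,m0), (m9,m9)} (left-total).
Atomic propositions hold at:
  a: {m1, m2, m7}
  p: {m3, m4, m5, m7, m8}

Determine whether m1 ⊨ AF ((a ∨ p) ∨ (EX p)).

Yes

Sat(a ∨ p) = {m1, m2, m3, m4, m5, m7, m8}
Sat(EX p) = {s : some successor in {m3, m4, m5, m7, m8}} = {m1, m3, m4, m5, m6, m7}
Sat((a ∨ p) ∨ (EX p)) = {m1, m2, m3, m4, m5, m6, m7, m8}
AF ((a ∨ p) ∨ (EX p)): least fixpoint, start Z0 = {m1, m2, m3, m4, m5, m6, m7, m8}, add states with every successor in Z. Already a fixed point.
Sat(AF ((a ∨ p) ∨ (EX p))) = {m1, m2, m3, m4, m5, m6, m7, m8}
m1 ∈ Sat(AF ((a ∨ p) ∨ (EX p))) = {m1, m2, m3, m4, m5, m6, m7, m8}, so the formula holds at m1.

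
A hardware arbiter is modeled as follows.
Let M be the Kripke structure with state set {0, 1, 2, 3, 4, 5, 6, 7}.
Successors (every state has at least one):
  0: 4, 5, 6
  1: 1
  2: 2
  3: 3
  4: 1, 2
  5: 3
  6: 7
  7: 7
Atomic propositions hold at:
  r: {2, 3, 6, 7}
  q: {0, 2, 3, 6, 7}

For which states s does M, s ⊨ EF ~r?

{0, 1, 4, 5}

Sat(~r) = {0, 1, 4, 5}
EF ~r: least fixpoint, start Z0 = {0, 1, 4, 5}, add states with some successor in Z. Already a fixed point.
Sat(EF ~r) = {0, 1, 4, 5}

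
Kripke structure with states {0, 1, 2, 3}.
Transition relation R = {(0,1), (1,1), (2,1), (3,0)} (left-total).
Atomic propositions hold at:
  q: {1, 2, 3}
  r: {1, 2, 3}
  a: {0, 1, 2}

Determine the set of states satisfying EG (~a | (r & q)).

Sat(~a) = {3}
Sat(r & q) = {1, 2, 3}
Sat(~a | (r & q)) = {1, 2, 3}
EG (~a | (r & q)): greatest fixpoint, start Z0 = {1, 2, 3}, keep only states in Sat with some successor in Z. Z1 = {1, 2}; fixed.
Sat(EG (~a | (r & q))) = {1, 2}

{1, 2}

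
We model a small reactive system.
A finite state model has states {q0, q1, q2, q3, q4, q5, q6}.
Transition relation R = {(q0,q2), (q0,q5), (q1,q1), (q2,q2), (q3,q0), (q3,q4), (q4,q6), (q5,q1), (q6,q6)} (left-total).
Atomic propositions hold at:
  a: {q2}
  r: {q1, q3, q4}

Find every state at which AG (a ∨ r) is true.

{q1, q2}

Sat(a ∨ r) = {q1, q2, q3, q4}
AG (a ∨ r): greatest fixpoint, start Z0 = {q1, q2, q3, q4}, keep only states in Sat with every successor in Z. Z1 = {q1, q2}; fixed.
Sat(AG (a ∨ r)) = {q1, q2}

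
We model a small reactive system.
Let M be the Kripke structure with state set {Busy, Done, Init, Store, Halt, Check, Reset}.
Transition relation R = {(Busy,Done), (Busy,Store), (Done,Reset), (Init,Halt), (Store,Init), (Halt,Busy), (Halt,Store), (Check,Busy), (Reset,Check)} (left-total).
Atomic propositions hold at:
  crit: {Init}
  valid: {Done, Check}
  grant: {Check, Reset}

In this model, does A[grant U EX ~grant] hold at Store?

Sat(~grant) = {Busy, Done, Init, Store, Halt}
Sat(EX ~grant) = {s : some successor in {Busy, Done, Init, Store, Halt}} = {Busy, Init, Store, Halt, Check}
A[grant U EX ~grant]: least fixpoint, start Z0 = Sat(EX ~grant) = {Busy, Init, Store, Halt, Check}, add states in Sat(grant) with every successor in Z. Z1 = {Busy, Init, Store, Halt, Check, Reset}; fixed.
Sat(A[grant U EX ~grant]) = {Busy, Init, Store, Halt, Check, Reset}
Store ∈ Sat(A[grant U EX ~grant]) = {Busy, Init, Store, Halt, Check, Reset}, so the formula holds at Store.

Yes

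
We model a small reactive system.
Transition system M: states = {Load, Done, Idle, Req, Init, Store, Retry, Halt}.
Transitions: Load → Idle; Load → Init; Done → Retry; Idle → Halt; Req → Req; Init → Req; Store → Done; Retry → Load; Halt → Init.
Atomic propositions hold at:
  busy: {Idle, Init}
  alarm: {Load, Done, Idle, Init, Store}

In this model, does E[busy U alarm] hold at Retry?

No

E[busy U alarm]: least fixpoint, start Z0 = Sat(alarm) = {Load, Done, Idle, Init, Store}, add states in Sat(busy) with some successor in Z. Already a fixed point.
Sat(E[busy U alarm]) = {Load, Done, Idle, Init, Store}
Retry ∉ Sat(E[busy U alarm]) = {Load, Done, Idle, Init, Store}, so the formula does not hold at Retry.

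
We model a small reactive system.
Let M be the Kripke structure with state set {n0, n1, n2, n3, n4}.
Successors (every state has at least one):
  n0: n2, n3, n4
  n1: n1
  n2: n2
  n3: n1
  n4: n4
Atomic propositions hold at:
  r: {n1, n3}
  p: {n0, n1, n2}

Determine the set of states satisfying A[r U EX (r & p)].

{n1, n3}

Sat(r & p) = {n1}
Sat(EX (r & p)) = {s : some successor in {n1}} = {n1, n3}
A[r U EX (r & p)]: least fixpoint, start Z0 = Sat(EX (r & p)) = {n1, n3}, add states in Sat(r) with every successor in Z. Already a fixed point.
Sat(A[r U EX (r & p)]) = {n1, n3}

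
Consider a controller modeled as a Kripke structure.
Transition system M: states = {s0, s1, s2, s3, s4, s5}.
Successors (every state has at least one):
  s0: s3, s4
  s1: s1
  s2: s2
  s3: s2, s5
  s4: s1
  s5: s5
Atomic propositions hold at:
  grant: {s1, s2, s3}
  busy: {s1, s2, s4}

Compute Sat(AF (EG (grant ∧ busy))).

{s1, s2, s4}

Sat(grant ∧ busy) = {s1, s2}
EG (grant ∧ busy): greatest fixpoint, start Z0 = {s1, s2}, keep only states in Sat with some successor in Z. Already a fixed point.
Sat(EG (grant ∧ busy)) = {s1, s2}
AF (EG (grant ∧ busy)): least fixpoint, start Z0 = {s1, s2}, add states with every successor in Z. Z1 = {s1, s2, s4}; fixed.
Sat(AF (EG (grant ∧ busy))) = {s1, s2, s4}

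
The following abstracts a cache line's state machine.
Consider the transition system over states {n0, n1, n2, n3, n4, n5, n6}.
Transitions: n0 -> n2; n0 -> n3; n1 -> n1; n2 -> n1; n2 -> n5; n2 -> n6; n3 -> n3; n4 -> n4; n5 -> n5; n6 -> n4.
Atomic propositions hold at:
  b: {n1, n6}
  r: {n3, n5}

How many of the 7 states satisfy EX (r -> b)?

Sat(r -> b) = {n0, n1, n2, n4, n6}
Sat(EX (r -> b)) = {s : some successor in {n0, n1, n2, n4, n6}} = {n0, n1, n2, n4, n6}
|Sat(EX (r -> b))| = |{n0, n1, n2, n4, n6}| = 5.

5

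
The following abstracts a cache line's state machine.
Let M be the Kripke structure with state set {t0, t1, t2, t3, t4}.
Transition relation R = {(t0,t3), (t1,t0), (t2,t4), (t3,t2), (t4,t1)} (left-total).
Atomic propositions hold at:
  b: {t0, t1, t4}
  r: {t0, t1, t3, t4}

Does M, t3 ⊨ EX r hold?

No

Sat(EX r) = {s : some successor in {t0, t1, t3, t4}} = {t0, t1, t2, t4}
t3 ∉ Sat(EX r) = {t0, t1, t2, t4}, so the formula does not hold at t3.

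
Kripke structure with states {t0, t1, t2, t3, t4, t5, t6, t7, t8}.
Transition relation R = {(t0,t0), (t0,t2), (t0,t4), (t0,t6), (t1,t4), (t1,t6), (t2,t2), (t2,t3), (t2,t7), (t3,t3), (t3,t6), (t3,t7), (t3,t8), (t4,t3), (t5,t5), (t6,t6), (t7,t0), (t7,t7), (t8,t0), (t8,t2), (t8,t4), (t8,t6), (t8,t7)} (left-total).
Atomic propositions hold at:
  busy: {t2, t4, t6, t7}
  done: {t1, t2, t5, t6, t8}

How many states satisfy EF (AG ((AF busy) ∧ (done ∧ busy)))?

8

AF busy: least fixpoint, start Z0 = {t2, t4, t6, t7}, add states with every successor in Z. Z1 = {t1, t2, t4, t6, t7}; fixed.
Sat(AF busy) = {t1, t2, t4, t6, t7}
Sat(done ∧ busy) = {t2, t6}
Sat((AF busy) ∧ (done ∧ busy)) = {t2, t6}
AG ((AF busy) ∧ (done ∧ busy)): greatest fixpoint, start Z0 = {t2, t6}, keep only states in Sat with every successor in Z. Z1 = {t6}; fixed.
Sat(AG ((AF busy) ∧ (done ∧ busy))) = {t6}
EF (AG ((AF busy) ∧ (done ∧ busy))): least fixpoint, start Z0 = {t6}, add states with some successor in Z. Z1 = {t0, t1, t3, t6, t8}; Z2 = {t0, t1, t2, t3, t4, t6, t7, t8}; fixed.
Sat(EF (AG ((AF busy) ∧ (done ∧ busy)))) = {t0, t1, t2, t3, t4, t6, t7, t8}
|Sat(EF (AG ((AF busy) ∧ (done ∧ busy))))| = |{t0, t1, t2, t3, t4, t6, t7, t8}| = 8.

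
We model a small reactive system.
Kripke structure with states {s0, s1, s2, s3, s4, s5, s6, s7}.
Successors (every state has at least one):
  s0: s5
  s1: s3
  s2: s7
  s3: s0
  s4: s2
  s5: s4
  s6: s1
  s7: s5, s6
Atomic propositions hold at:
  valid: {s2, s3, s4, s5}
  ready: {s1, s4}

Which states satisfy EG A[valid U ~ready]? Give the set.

Sat(~ready) = {s0, s2, s3, s5, s6, s7}
A[valid U ~ready]: least fixpoint, start Z0 = Sat(~ready) = {s0, s2, s3, s5, s6, s7}, add states in Sat(valid) with every successor in Z. Z1 = {s0, s2, s3, s4, s5, s6, s7}; fixed.
Sat(A[valid U ~ready]) = {s0, s2, s3, s4, s5, s6, s7}
EG A[valid U ~ready]: greatest fixpoint, start Z0 = {s0, s2, s3, s4, s5, s6, s7}, keep only states in Sat with some successor in Z. Z1 = {s0, s2, s3, s4, s5, s7}; fixed.
Sat(EG A[valid U ~ready]) = {s0, s2, s3, s4, s5, s7}

{s0, s2, s3, s4, s5, s7}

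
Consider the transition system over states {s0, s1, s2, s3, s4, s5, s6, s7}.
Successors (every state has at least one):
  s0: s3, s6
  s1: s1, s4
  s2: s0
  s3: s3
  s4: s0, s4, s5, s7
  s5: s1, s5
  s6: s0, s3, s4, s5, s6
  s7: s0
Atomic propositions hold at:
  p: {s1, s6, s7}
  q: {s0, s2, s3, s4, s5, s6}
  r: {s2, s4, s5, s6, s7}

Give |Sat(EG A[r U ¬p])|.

6

Sat(¬p) = {s0, s2, s3, s4, s5}
A[r U ¬p]: least fixpoint, start Z0 = Sat(¬p) = {s0, s2, s3, s4, s5}, add states in Sat(r) with every successor in Z. Z1 = {s0, s2, s3, s4, s5, s7}; fixed.
Sat(A[r U ¬p]) = {s0, s2, s3, s4, s5, s7}
EG A[r U ¬p]: greatest fixpoint, start Z0 = {s0, s2, s3, s4, s5, s7}, keep only states in Sat with some successor in Z. Already a fixed point.
Sat(EG A[r U ¬p]) = {s0, s2, s3, s4, s5, s7}
|Sat(EG A[r U ¬p])| = |{s0, s2, s3, s4, s5, s7}| = 6.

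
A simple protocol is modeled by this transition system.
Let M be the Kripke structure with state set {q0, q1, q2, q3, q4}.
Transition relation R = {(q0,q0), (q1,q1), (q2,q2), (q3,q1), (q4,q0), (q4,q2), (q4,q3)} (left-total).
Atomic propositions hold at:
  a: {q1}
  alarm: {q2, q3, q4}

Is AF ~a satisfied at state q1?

Sat(~a) = {q0, q2, q3, q4}
AF ~a: least fixpoint, start Z0 = {q0, q2, q3, q4}, add states with every successor in Z. Already a fixed point.
Sat(AF ~a) = {q0, q2, q3, q4}
q1 ∉ Sat(AF ~a) = {q0, q2, q3, q4}, so the formula does not hold at q1.

No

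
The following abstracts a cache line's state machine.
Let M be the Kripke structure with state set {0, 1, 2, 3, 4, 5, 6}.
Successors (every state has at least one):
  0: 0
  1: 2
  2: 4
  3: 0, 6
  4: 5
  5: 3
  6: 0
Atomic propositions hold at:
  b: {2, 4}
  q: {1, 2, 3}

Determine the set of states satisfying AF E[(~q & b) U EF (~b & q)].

Sat(~q) = {0, 4, 5, 6}
Sat(~q & b) = {4}
Sat(~b) = {0, 1, 3, 5, 6}
Sat(~b & q) = {1, 3}
EF (~b & q): least fixpoint, start Z0 = {1, 3}, add states with some successor in Z. Z1 = {1, 3, 5}; Z2 = {1, 3, 4, 5}; Z3 = {1, 2, 3, 4, 5}; fixed.
Sat(EF (~b & q)) = {1, 2, 3, 4, 5}
E[(~q & b) U EF (~b & q)]: least fixpoint, start Z0 = Sat(EF (~b & q)) = {1, 2, 3, 4, 5}, add states in Sat(~q & b) with some successor in Z. Already a fixed point.
Sat(E[(~q & b) U EF (~b & q)]) = {1, 2, 3, 4, 5}
AF E[(~q & b) U EF (~b & q)]: least fixpoint, start Z0 = {1, 2, 3, 4, 5}, add states with every successor in Z. Already a fixed point.
Sat(AF E[(~q & b) U EF (~b & q)]) = {1, 2, 3, 4, 5}

{1, 2, 3, 4, 5}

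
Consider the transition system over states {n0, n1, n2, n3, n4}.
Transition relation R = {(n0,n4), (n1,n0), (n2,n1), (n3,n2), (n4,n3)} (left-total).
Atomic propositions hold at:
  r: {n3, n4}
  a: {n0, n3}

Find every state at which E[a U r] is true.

E[a U r]: least fixpoint, start Z0 = Sat(r) = {n3, n4}, add states in Sat(a) with some successor in Z. Z1 = {n0, n3, n4}; fixed.
Sat(E[a U r]) = {n0, n3, n4}

{n0, n3, n4}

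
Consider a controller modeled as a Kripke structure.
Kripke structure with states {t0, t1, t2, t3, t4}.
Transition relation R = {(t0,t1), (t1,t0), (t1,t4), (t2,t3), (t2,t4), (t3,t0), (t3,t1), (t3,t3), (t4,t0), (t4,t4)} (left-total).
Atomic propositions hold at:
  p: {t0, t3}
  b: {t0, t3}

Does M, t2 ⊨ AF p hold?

No

AF p: least fixpoint, start Z0 = {t0, t3}, add states with every successor in Z. Already a fixed point.
Sat(AF p) = {t0, t3}
t2 ∉ Sat(AF p) = {t0, t3}, so the formula does not hold at t2.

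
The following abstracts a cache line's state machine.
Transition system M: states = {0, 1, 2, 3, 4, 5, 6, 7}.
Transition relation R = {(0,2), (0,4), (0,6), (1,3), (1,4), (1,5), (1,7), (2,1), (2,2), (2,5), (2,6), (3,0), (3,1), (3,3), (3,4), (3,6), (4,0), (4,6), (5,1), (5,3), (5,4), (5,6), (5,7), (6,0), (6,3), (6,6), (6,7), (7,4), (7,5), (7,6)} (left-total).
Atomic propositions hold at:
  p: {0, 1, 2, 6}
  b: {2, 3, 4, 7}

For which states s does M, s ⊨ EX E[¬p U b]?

Sat(¬p) = {3, 4, 5, 7}
E[¬p U b]: least fixpoint, start Z0 = Sat(b) = {2, 3, 4, 7}, add states in Sat(¬p) with some successor in Z. Z1 = {2, 3, 4, 5, 7}; fixed.
Sat(E[¬p U b]) = {2, 3, 4, 5, 7}
Sat(EX E[¬p U b]) = {s : some successor in {2, 3, 4, 5, 7}} = {0, 1, 2, 3, 5, 6, 7}

{0, 1, 2, 3, 5, 6, 7}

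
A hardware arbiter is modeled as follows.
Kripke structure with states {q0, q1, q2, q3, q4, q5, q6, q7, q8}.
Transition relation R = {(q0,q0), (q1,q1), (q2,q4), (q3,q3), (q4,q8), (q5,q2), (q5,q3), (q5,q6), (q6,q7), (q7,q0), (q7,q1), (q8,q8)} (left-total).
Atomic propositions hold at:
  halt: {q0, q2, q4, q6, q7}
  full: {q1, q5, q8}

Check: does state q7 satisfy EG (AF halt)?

Yes

AF halt: least fixpoint, start Z0 = {q0, q2, q4, q6, q7}, add states with every successor in Z. Already a fixed point.
Sat(AF halt) = {q0, q2, q4, q6, q7}
EG (AF halt): greatest fixpoint, start Z0 = {q0, q2, q4, q6, q7}, keep only states in Sat with some successor in Z. Z1 = {q0, q2, q6, q7}; Z2 = {q0, q6, q7}; fixed.
Sat(EG (AF halt)) = {q0, q6, q7}
q7 ∈ Sat(EG (AF halt)) = {q0, q6, q7}, so the formula holds at q7.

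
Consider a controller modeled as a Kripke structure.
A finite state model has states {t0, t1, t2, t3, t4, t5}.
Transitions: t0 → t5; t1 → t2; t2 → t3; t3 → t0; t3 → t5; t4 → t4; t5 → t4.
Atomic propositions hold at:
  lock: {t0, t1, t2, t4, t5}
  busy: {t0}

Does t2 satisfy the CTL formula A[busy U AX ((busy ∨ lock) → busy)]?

Yes

Sat(busy ∨ lock) = {t0, t1, t2, t4, t5}
Sat((busy ∨ lock) → busy) = {t0, t3}
Sat(AX ((busy ∨ lock) → busy)) = {s : every successor in {t0, t3}} = {t2}
A[busy U AX ((busy ∨ lock) → busy)]: least fixpoint, start Z0 = Sat(AX ((busy ∨ lock) → busy)) = {t2}, add states in Sat(busy) with every successor in Z. Already a fixed point.
Sat(A[busy U AX ((busy ∨ lock) → busy)]) = {t2}
t2 ∈ Sat(A[busy U AX ((busy ∨ lock) → busy)]) = {t2}, so the formula holds at t2.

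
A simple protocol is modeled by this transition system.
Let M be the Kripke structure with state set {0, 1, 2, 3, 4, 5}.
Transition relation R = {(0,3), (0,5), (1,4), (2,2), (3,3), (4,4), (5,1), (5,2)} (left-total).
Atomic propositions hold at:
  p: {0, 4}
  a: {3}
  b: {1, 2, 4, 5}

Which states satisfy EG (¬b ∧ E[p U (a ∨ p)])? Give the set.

Sat(¬b) = {0, 3}
Sat(a ∨ p) = {0, 3, 4}
E[p U (a ∨ p)]: least fixpoint, start Z0 = Sat((a ∨ p)) = {0, 3, 4}, add states in Sat(p) with some successor in Z. Already a fixed point.
Sat(E[p U (a ∨ p)]) = {0, 3, 4}
Sat(¬b ∧ E[p U (a ∨ p)]) = {0, 3}
EG (¬b ∧ E[p U (a ∨ p)]): greatest fixpoint, start Z0 = {0, 3}, keep only states in Sat with some successor in Z. Already a fixed point.
Sat(EG (¬b ∧ E[p U (a ∨ p)])) = {0, 3}

{0, 3}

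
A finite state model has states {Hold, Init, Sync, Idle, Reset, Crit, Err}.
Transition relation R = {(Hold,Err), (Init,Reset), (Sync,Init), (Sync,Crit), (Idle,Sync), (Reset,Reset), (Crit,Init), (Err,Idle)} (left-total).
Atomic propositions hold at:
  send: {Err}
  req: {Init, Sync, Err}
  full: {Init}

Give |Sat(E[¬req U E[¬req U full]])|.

2

Sat(¬req) = {Hold, Idle, Reset, Crit}
E[¬req U full]: least fixpoint, start Z0 = Sat(full) = {Init}, add states in Sat(¬req) with some successor in Z. Z1 = {Init, Crit}; fixed.
Sat(E[¬req U full]) = {Init, Crit}
E[¬req U E[¬req U full]]: least fixpoint, start Z0 = Sat(E[¬req U full]) = {Init, Crit}, add states in Sat(¬req) with some successor in Z. Already a fixed point.
Sat(E[¬req U E[¬req U full]]) = {Init, Crit}
|Sat(E[¬req U E[¬req U full]])| = |{Init, Crit}| = 2.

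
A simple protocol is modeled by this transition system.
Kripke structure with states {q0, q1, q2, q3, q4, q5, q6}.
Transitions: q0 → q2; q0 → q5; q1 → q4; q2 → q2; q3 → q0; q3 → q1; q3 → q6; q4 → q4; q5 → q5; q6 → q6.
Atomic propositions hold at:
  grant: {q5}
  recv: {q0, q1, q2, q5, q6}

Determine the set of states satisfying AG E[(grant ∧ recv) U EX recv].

{q0, q2, q5, q6}

Sat(grant ∧ recv) = {q5}
Sat(EX recv) = {s : some successor in {q0, q1, q2, q5, q6}} = {q0, q2, q3, q5, q6}
E[(grant ∧ recv) U EX recv]: least fixpoint, start Z0 = Sat(EX recv) = {q0, q2, q3, q5, q6}, add states in Sat(grant ∧ recv) with some successor in Z. Already a fixed point.
Sat(E[(grant ∧ recv) U EX recv]) = {q0, q2, q3, q5, q6}
AG E[(grant ∧ recv) U EX recv]: greatest fixpoint, start Z0 = {q0, q2, q3, q5, q6}, keep only states in Sat with every successor in Z. Z1 = {q0, q2, q5, q6}; fixed.
Sat(AG E[(grant ∧ recv) U EX recv]) = {q0, q2, q5, q6}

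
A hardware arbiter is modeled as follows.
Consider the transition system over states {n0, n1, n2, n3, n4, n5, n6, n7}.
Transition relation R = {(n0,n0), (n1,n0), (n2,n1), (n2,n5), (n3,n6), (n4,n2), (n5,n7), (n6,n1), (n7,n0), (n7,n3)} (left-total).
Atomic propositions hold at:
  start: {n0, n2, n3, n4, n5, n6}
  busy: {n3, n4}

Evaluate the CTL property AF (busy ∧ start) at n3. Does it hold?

Yes

Sat(busy ∧ start) = {n3, n4}
AF (busy ∧ start): least fixpoint, start Z0 = {n3, n4}, add states with every successor in Z. Already a fixed point.
Sat(AF (busy ∧ start)) = {n3, n4}
n3 ∈ Sat(AF (busy ∧ start)) = {n3, n4}, so the formula holds at n3.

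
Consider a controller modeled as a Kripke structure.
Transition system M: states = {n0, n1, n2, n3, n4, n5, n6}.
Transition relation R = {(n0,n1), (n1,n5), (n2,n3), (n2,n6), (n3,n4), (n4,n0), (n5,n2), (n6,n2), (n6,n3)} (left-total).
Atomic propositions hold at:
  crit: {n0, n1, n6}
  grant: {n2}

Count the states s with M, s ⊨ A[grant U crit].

A[grant U crit]: least fixpoint, start Z0 = Sat(crit) = {n0, n1, n6}, add states in Sat(grant) with every successor in Z. Already a fixed point.
Sat(A[grant U crit]) = {n0, n1, n6}
|Sat(A[grant U crit])| = |{n0, n1, n6}| = 3.

3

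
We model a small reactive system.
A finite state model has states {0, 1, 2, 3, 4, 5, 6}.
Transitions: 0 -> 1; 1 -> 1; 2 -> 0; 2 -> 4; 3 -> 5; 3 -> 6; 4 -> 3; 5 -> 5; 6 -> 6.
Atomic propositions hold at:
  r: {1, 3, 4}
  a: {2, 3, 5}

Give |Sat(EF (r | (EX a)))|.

6

Sat(EX a) = {s : some successor in {2, 3, 5}} = {3, 4, 5}
Sat(r | (EX a)) = {1, 3, 4, 5}
EF (r | (EX a)): least fixpoint, start Z0 = {1, 3, 4, 5}, add states with some successor in Z. Z1 = {0, 1, 2, 3, 4, 5}; fixed.
Sat(EF (r | (EX a))) = {0, 1, 2, 3, 4, 5}
|Sat(EF (r | (EX a)))| = |{0, 1, 2, 3, 4, 5}| = 6.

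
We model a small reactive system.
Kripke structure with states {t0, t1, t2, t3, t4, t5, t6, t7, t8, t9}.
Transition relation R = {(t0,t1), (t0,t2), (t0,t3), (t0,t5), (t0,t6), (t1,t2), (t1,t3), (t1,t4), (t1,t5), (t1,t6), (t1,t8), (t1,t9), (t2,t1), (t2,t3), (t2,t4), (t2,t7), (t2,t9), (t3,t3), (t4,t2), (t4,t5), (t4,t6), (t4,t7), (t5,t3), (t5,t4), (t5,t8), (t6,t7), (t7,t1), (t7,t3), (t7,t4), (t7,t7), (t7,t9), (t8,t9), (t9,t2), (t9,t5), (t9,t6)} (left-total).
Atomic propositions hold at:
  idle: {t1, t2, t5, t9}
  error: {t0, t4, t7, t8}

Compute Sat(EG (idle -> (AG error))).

{t0, t3, t4, t6, t7}

AG error: greatest fixpoint, start Z0 = {t0, t4, t7, t8}, keep only states in Sat with every successor in Z. Z1 = ∅; fixed.
Sat(AG error) = ∅
Sat(idle -> (AG error)) = {t0, t3, t4, t6, t7, t8}
EG (idle -> (AG error)): greatest fixpoint, start Z0 = {t0, t3, t4, t6, t7, t8}, keep only states in Sat with some successor in Z. Z1 = {t0, t3, t4, t6, t7}; fixed.
Sat(EG (idle -> (AG error))) = {t0, t3, t4, t6, t7}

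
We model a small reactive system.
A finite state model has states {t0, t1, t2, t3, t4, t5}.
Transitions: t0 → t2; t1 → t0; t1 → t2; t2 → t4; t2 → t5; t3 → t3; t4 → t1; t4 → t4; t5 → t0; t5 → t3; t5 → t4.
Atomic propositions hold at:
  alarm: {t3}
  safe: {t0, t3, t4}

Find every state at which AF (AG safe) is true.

AG safe: greatest fixpoint, start Z0 = {t0, t3, t4}, keep only states in Sat with every successor in Z. Z1 = {t3}; fixed.
Sat(AG safe) = {t3}
AF (AG safe): least fixpoint, start Z0 = {t3}, add states with every successor in Z. Already a fixed point.
Sat(AF (AG safe)) = {t3}

{t3}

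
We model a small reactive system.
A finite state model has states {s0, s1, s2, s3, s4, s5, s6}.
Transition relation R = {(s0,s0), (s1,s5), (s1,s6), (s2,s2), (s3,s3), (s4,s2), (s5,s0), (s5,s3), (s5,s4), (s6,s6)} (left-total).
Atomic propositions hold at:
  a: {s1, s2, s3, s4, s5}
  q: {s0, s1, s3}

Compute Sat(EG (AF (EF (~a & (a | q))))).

{s0, s1, s5}

Sat(~a) = {s0, s6}
Sat(a | q) = {s0, s1, s2, s3, s4, s5}
Sat(~a & (a | q)) = {s0}
EF (~a & (a | q)): least fixpoint, start Z0 = {s0}, add states with some successor in Z. Z1 = {s0, s5}; Z2 = {s0, s1, s5}; fixed.
Sat(EF (~a & (a | q))) = {s0, s1, s5}
AF (EF (~a & (a | q))): least fixpoint, start Z0 = {s0, s1, s5}, add states with every successor in Z. Already a fixed point.
Sat(AF (EF (~a & (a | q)))) = {s0, s1, s5}
EG (AF (EF (~a & (a | q)))): greatest fixpoint, start Z0 = {s0, s1, s5}, keep only states in Sat with some successor in Z. Already a fixed point.
Sat(EG (AF (EF (~a & (a | q))))) = {s0, s1, s5}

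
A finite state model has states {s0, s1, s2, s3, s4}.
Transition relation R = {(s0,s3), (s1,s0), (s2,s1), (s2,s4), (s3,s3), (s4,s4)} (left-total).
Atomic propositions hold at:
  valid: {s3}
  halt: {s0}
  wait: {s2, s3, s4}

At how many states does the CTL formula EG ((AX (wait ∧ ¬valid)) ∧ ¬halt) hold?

1

Sat(¬valid) = {s0, s1, s2, s4}
Sat(wait ∧ ¬valid) = {s2, s4}
Sat(AX (wait ∧ ¬valid)) = {s : every successor in {s2, s4}} = {s4}
Sat(¬halt) = {s1, s2, s3, s4}
Sat((AX (wait ∧ ¬valid)) ∧ ¬halt) = {s4}
EG ((AX (wait ∧ ¬valid)) ∧ ¬halt): greatest fixpoint, start Z0 = {s4}, keep only states in Sat with some successor in Z. Already a fixed point.
Sat(EG ((AX (wait ∧ ¬valid)) ∧ ¬halt)) = {s4}
|Sat(EG ((AX (wait ∧ ¬valid)) ∧ ¬halt))| = |{s4}| = 1.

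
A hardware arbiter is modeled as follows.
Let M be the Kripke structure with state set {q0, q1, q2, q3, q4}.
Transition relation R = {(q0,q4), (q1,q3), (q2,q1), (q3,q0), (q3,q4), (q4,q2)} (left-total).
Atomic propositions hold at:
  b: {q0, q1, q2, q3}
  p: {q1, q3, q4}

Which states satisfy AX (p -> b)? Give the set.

Sat(p -> b) = {q0, q1, q2, q3}
Sat(AX (p -> b)) = {s : every successor in {q0, q1, q2, q3}} = {q1, q2, q4}

{q1, q2, q4}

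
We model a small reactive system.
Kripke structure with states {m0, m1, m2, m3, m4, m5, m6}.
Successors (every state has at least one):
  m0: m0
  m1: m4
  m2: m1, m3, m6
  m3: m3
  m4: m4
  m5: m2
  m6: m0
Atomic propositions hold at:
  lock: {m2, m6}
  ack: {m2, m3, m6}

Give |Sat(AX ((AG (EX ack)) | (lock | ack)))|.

Sat(EX ack) = {s : some successor in {m2, m3, m6}} = {m2, m3, m5}
AG (EX ack): greatest fixpoint, start Z0 = {m2, m3, m5}, keep only states in Sat with every successor in Z. Z1 = {m3, m5}; Z2 = {m3}; fixed.
Sat(AG (EX ack)) = {m3}
Sat(lock | ack) = {m2, m3, m6}
Sat((AG (EX ack)) | (lock | ack)) = {m2, m3, m6}
Sat(AX ((AG (EX ack)) | (lock | ack))) = {s : every successor in {m2, m3, m6}} = {m3, m5}
|Sat(AX ((AG (EX ack)) | (lock | ack)))| = |{m3, m5}| = 2.

2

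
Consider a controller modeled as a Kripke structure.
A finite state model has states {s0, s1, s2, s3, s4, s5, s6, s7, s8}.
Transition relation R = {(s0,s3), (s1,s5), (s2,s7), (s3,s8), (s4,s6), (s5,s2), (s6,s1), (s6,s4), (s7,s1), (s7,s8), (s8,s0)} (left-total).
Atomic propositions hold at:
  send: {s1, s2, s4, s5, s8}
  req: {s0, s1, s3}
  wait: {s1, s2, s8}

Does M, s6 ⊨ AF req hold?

No

AF req: least fixpoint, start Z0 = {s0, s1, s3}, add states with every successor in Z. Z1 = {s0, s1, s3, s8}; Z2 = {s0, s1, s3, s7, s8}; Z3 = {s0, s1, s2, s3, s7, s8}; Z4 = {s0, s1, s2, s3, s5, s7, s8}; fixed.
Sat(AF req) = {s0, s1, s2, s3, s5, s7, s8}
s6 ∉ Sat(AF req) = {s0, s1, s2, s3, s5, s7, s8}, so the formula does not hold at s6.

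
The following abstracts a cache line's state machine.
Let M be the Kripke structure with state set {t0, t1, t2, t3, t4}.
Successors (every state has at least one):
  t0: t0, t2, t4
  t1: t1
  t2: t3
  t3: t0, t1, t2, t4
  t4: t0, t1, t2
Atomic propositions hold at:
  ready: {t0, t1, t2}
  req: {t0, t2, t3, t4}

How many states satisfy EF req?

4

EF req: least fixpoint, start Z0 = {t0, t2, t3, t4}, add states with some successor in Z. Already a fixed point.
Sat(EF req) = {t0, t2, t3, t4}
|Sat(EF req)| = |{t0, t2, t3, t4}| = 4.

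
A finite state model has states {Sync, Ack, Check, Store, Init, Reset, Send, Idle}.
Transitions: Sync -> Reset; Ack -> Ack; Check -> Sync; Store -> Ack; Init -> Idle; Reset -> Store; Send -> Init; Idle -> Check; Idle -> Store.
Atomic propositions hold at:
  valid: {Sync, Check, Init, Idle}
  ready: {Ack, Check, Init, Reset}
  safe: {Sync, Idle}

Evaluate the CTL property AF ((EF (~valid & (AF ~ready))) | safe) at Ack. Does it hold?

Sat(~valid) = {Ack, Store, Reset, Send}
Sat(~ready) = {Sync, Store, Send, Idle}
AF ~ready: least fixpoint, start Z0 = {Sync, Store, Send, Idle}, add states with every successor in Z. Z1 = {Sync, Check, Store, Init, Reset, Send, Idle}; fixed.
Sat(AF ~ready) = {Sync, Check, Store, Init, Reset, Send, Idle}
Sat(~valid & (AF ~ready)) = {Store, Reset, Send}
EF (~valid & (AF ~ready)): least fixpoint, start Z0 = {Store, Reset, Send}, add states with some successor in Z. Z1 = {Sync, Store, Reset, Send, Idle}; Z2 = {Sync, Check, Store, Init, Reset, Send, Idle}; fixed.
Sat(EF (~valid & (AF ~ready))) = {Sync, Check, Store, Init, Reset, Send, Idle}
Sat((EF (~valid & (AF ~ready))) | safe) = {Sync, Check, Store, Init, Reset, Send, Idle}
AF ((EF (~valid & (AF ~ready))) | safe): least fixpoint, start Z0 = {Sync, Check, Store, Init, Reset, Send, Idle}, add states with every successor in Z. Already a fixed point.
Sat(AF ((EF (~valid & (AF ~ready))) | safe)) = {Sync, Check, Store, Init, Reset, Send, Idle}
Ack ∉ Sat(AF ((EF (~valid & (AF ~ready))) | safe)) = {Sync, Check, Store, Init, Reset, Send, Idle}, so the formula does not hold at Ack.

No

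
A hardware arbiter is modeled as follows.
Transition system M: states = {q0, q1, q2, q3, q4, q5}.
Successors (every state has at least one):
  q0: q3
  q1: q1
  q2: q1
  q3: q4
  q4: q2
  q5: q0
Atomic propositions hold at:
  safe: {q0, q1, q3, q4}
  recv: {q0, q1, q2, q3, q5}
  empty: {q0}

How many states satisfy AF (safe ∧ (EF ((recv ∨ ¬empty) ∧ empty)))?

2

Sat(¬empty) = {q1, q2, q3, q4, q5}
Sat(recv ∨ ¬empty) = {q0, q1, q2, q3, q4, q5}
Sat((recv ∨ ¬empty) ∧ empty) = {q0}
EF ((recv ∨ ¬empty) ∧ empty): least fixpoint, start Z0 = {q0}, add states with some successor in Z. Z1 = {q0, q5}; fixed.
Sat(EF ((recv ∨ ¬empty) ∧ empty)) = {q0, q5}
Sat(safe ∧ (EF ((recv ∨ ¬empty) ∧ empty))) = {q0}
AF (safe ∧ (EF ((recv ∨ ¬empty) ∧ empty))): least fixpoint, start Z0 = {q0}, add states with every successor in Z. Z1 = {q0, q5}; fixed.
Sat(AF (safe ∧ (EF ((recv ∨ ¬empty) ∧ empty)))) = {q0, q5}
|Sat(AF (safe ∧ (EF ((recv ∨ ¬empty) ∧ empty))))| = |{q0, q5}| = 2.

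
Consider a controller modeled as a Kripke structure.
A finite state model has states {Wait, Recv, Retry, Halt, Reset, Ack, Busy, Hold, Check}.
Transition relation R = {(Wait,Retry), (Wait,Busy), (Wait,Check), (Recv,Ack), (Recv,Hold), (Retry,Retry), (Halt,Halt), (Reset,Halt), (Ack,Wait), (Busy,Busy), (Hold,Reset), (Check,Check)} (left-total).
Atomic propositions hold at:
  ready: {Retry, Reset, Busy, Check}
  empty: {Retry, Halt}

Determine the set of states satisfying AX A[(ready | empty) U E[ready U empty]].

{Retry, Halt, Reset, Hold}

Sat(ready | empty) = {Retry, Halt, Reset, Busy, Check}
E[ready U empty]: least fixpoint, start Z0 = Sat(empty) = {Retry, Halt}, add states in Sat(ready) with some successor in Z. Z1 = {Retry, Halt, Reset}; fixed.
Sat(E[ready U empty]) = {Retry, Halt, Reset}
A[(ready | empty) U E[ready U empty]]: least fixpoint, start Z0 = Sat(E[ready U empty]) = {Retry, Halt, Reset}, add states in Sat(ready | empty) with every successor in Z. Already a fixed point.
Sat(A[(ready | empty) U E[ready U empty]]) = {Retry, Halt, Reset}
Sat(AX A[(ready | empty) U E[ready U empty]]) = {s : every successor in {Retry, Halt, Reset}} = {Retry, Halt, Reset, Hold}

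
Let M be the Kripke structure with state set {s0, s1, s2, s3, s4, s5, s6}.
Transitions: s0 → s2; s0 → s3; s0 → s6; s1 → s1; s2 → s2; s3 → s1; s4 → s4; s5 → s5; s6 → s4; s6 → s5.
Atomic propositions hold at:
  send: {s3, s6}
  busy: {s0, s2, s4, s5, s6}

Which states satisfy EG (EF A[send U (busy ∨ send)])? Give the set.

Sat(busy ∨ send) = {s0, s2, s3, s4, s5, s6}
A[send U (busy ∨ send)]: least fixpoint, start Z0 = Sat((busy ∨ send)) = {s0, s2, s3, s4, s5, s6}, add states in Sat(send) with every successor in Z. Already a fixed point.
Sat(A[send U (busy ∨ send)]) = {s0, s2, s3, s4, s5, s6}
EF A[send U (busy ∨ send)]: least fixpoint, start Z0 = {s0, s2, s3, s4, s5, s6}, add states with some successor in Z. Already a fixed point.
Sat(EF A[send U (busy ∨ send)]) = {s0, s2, s3, s4, s5, s6}
EG (EF A[send U (busy ∨ send)]): greatest fixpoint, start Z0 = {s0, s2, s3, s4, s5, s6}, keep only states in Sat with some successor in Z. Z1 = {s0, s2, s4, s5, s6}; fixed.
Sat(EG (EF A[send U (busy ∨ send)])) = {s0, s2, s4, s5, s6}

{s0, s2, s4, s5, s6}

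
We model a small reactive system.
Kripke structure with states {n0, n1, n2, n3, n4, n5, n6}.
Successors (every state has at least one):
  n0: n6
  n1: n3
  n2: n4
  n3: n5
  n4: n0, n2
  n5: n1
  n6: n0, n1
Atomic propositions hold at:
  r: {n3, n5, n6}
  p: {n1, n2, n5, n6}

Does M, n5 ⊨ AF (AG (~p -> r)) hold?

Yes

Sat(~p) = {n0, n3, n4}
Sat(~p -> r) = {n1, n2, n3, n5, n6}
AG (~p -> r): greatest fixpoint, start Z0 = {n1, n2, n3, n5, n6}, keep only states in Sat with every successor in Z. Z1 = {n1, n3, n5}; fixed.
Sat(AG (~p -> r)) = {n1, n3, n5}
AF (AG (~p -> r)): least fixpoint, start Z0 = {n1, n3, n5}, add states with every successor in Z. Already a fixed point.
Sat(AF (AG (~p -> r))) = {n1, n3, n5}
n5 ∈ Sat(AF (AG (~p -> r))) = {n1, n3, n5}, so the formula holds at n5.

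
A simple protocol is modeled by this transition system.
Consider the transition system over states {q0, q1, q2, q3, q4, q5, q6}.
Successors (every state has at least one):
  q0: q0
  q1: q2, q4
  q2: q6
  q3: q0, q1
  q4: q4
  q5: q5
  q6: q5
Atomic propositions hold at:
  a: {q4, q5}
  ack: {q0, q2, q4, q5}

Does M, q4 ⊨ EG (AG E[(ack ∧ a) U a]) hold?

Sat(ack ∧ a) = {q4, q5}
E[(ack ∧ a) U a]: least fixpoint, start Z0 = Sat(a) = {q4, q5}, add states in Sat(ack ∧ a) with some successor in Z. Already a fixed point.
Sat(E[(ack ∧ a) U a]) = {q4, q5}
AG E[(ack ∧ a) U a]: greatest fixpoint, start Z0 = {q4, q5}, keep only states in Sat with every successor in Z. Already a fixed point.
Sat(AG E[(ack ∧ a) U a]) = {q4, q5}
EG (AG E[(ack ∧ a) U a]): greatest fixpoint, start Z0 = {q4, q5}, keep only states in Sat with some successor in Z. Already a fixed point.
Sat(EG (AG E[(ack ∧ a) U a])) = {q4, q5}
q4 ∈ Sat(EG (AG E[(ack ∧ a) U a])) = {q4, q5}, so the formula holds at q4.

Yes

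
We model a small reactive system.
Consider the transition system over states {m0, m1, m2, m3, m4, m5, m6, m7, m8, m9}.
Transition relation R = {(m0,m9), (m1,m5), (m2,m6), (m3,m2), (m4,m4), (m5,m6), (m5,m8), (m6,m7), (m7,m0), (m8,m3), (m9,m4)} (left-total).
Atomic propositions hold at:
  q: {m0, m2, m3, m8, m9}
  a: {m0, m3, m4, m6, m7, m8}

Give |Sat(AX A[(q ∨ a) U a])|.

Sat(q ∨ a) = {m0, m2, m3, m4, m6, m7, m8, m9}
A[(q ∨ a) U a]: least fixpoint, start Z0 = Sat(a) = {m0, m3, m4, m6, m7, m8}, add states in Sat(q ∨ a) with every successor in Z. Z1 = {m0, m2, m3, m4, m6, m7, m8, m9}; fixed.
Sat(A[(q ∨ a) U a]) = {m0, m2, m3, m4, m6, m7, m8, m9}
Sat(AX A[(q ∨ a) U a]) = {s : every successor in {m0, m2, m3, m4, m6, m7, m8, m9}} = {m0, m2, m3, m4, m5, m6, m7, m8, m9}
|Sat(AX A[(q ∨ a) U a])| = |{m0, m2, m3, m4, m5, m6, m7, m8, m9}| = 9.

9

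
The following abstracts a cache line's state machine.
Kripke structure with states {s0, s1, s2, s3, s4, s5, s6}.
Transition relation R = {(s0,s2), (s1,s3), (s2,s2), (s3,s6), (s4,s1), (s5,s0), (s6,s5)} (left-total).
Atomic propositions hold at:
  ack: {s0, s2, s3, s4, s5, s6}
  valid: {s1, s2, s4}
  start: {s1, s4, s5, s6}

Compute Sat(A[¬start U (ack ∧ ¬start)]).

Sat(¬start) = {s0, s2, s3}
Sat(ack ∧ ¬start) = {s0, s2, s3}
A[¬start U (ack ∧ ¬start)]: least fixpoint, start Z0 = Sat((ack ∧ ¬start)) = {s0, s2, s3}, add states in Sat(¬start) with every successor in Z. Already a fixed point.
Sat(A[¬start U (ack ∧ ¬start)]) = {s0, s2, s3}

{s0, s2, s3}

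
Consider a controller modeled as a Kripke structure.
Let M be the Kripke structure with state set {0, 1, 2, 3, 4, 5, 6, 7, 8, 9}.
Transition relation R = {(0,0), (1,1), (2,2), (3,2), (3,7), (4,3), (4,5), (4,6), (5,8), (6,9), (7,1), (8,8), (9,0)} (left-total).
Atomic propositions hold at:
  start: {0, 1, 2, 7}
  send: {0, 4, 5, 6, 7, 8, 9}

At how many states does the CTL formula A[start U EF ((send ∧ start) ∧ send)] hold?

6

Sat(send ∧ start) = {0, 7}
Sat((send ∧ start) ∧ send) = {0, 7}
EF ((send ∧ start) ∧ send): least fixpoint, start Z0 = {0, 7}, add states with some successor in Z. Z1 = {0, 3, 7, 9}; Z2 = {0, 3, 4, 6, 7, 9}; fixed.
Sat(EF ((send ∧ start) ∧ send)) = {0, 3, 4, 6, 7, 9}
A[start U EF ((send ∧ start) ∧ send)]: least fixpoint, start Z0 = Sat(EF ((send ∧ start) ∧ send)) = {0, 3, 4, 6, 7, 9}, add states in Sat(start) with every successor in Z. Already a fixed point.
Sat(A[start U EF ((send ∧ start) ∧ send)]) = {0, 3, 4, 6, 7, 9}
|Sat(A[start U EF ((send ∧ start) ∧ send)])| = |{0, 3, 4, 6, 7, 9}| = 6.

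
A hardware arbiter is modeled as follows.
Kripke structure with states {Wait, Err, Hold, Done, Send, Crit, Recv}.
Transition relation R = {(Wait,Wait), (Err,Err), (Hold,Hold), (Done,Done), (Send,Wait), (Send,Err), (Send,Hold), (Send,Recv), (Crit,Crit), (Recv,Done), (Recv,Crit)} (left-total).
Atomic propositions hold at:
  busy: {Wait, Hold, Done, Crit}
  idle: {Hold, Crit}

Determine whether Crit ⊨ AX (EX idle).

Yes

Sat(EX idle) = {s : some successor in {Hold, Crit}} = {Hold, Send, Crit, Recv}
Sat(AX (EX idle)) = {s : every successor in {Hold, Send, Crit, Recv}} = {Hold, Crit}
Crit ∈ Sat(AX (EX idle)) = {Hold, Crit}, so the formula holds at Crit.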